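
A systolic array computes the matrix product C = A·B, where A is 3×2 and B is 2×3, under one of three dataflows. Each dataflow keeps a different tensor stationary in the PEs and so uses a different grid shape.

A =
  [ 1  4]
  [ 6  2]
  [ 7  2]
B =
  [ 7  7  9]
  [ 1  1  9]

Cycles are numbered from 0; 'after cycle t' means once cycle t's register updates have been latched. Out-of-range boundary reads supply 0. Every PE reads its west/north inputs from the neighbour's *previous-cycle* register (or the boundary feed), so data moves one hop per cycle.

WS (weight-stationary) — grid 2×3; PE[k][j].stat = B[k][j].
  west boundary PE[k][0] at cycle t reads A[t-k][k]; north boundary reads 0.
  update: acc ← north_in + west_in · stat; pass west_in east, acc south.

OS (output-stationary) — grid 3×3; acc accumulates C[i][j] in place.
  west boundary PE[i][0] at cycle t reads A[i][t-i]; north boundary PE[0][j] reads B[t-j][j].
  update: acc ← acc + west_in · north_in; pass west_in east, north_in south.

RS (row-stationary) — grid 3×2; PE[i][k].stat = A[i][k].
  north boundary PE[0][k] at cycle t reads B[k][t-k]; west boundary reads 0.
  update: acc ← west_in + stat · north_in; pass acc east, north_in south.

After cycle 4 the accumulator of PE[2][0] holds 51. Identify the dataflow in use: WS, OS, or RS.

dataflow = OS

— WS: 2×3 array has no PE[2][0].
OS (3×3 grid), PE[2][0]:
  after 0 — PE[2][0] acc=0, pass-E 0, pass-S 0
  after 1 — PE[2][0] acc=0, pass-E 0, pass-S 0
  after 2 — PE[2][0] acc=49, pass-E 7, pass-S 7
  after 3 — PE[2][0] acc=51, pass-E 2, pass-S 1
  after 4 — PE[2][0] acc=51, pass-E 0, pass-S 0
RS (3×2 grid), PE[2][0]:
  after 0 — PE[2][0] acc=0, pass-E 0, pass-S 0
  after 1 — PE[2][0] acc=0, pass-E 0, pass-S 0
  after 2 — PE[2][0] acc=49, pass-E 49, pass-S 7
  after 3 — PE[2][0] acc=49, pass-E 49, pass-S 7
  after 4 — PE[2][0] acc=63, pass-E 63, pass-S 9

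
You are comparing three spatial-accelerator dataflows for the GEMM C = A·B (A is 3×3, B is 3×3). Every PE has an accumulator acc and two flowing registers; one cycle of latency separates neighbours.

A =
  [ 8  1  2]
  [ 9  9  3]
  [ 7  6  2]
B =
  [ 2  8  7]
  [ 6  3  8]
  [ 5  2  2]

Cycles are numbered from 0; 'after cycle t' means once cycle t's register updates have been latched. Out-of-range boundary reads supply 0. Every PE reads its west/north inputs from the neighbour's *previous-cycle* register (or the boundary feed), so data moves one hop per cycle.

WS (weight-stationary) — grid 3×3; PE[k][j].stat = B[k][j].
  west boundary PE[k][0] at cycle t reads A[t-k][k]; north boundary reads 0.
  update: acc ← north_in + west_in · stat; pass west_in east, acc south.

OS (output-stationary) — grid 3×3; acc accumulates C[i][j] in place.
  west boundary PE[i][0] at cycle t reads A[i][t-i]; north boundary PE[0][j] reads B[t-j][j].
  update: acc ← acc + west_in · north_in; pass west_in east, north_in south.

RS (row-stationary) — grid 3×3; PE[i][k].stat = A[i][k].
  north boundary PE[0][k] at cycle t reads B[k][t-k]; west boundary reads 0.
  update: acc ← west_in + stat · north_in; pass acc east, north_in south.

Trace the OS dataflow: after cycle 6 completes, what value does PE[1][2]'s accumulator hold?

Tracing OS — 3×3 array, target PE[1][2]:
  after 0 — PE[0][2] acc=0, pass-E 0, pass-S 0
  after 0 — PE[1][1] acc=0, pass-E 0, pass-S 0
  after 0 — PE[1][2] acc=0, pass-E 0, pass-S 0
  after 1 — PE[0][2] acc=0, pass-E 0, pass-S 0
  after 1 — PE[1][1] acc=0, pass-E 0, pass-S 0
  after 1 — PE[1][2] acc=0, pass-E 0, pass-S 0
  after 2 — PE[0][2] acc=56, pass-E 8, pass-S 7
  after 2 — PE[1][1] acc=72, pass-E 9, pass-S 8
  after 2 — PE[1][2] acc=0, pass-E 0, pass-S 0
  after 3 — PE[0][2] acc=64, pass-E 1, pass-S 8
  after 3 — PE[1][1] acc=99, pass-E 9, pass-S 3
  after 3 — PE[1][2] acc=63, pass-E 9, pass-S 7
  after 4 — PE[0][2] acc=68, pass-E 2, pass-S 2
  after 4 — PE[1][1] acc=105, pass-E 3, pass-S 2
  after 4 — PE[1][2] acc=135, pass-E 9, pass-S 8
  after 5 — PE[0][2] acc=68, pass-E 0, pass-S 0
  after 5 — PE[1][1] acc=105, pass-E 0, pass-S 0
  after 5 — PE[1][2] acc=141, pass-E 3, pass-S 2
  after 6 — PE[0][2] acc=68, pass-E 0, pass-S 0
  after 6 — PE[1][1] acc=105, pass-E 0, pass-S 0
  after 6 — PE[1][2] acc=141, pass-E 0, pass-S 0

PE[1][2].acc = 141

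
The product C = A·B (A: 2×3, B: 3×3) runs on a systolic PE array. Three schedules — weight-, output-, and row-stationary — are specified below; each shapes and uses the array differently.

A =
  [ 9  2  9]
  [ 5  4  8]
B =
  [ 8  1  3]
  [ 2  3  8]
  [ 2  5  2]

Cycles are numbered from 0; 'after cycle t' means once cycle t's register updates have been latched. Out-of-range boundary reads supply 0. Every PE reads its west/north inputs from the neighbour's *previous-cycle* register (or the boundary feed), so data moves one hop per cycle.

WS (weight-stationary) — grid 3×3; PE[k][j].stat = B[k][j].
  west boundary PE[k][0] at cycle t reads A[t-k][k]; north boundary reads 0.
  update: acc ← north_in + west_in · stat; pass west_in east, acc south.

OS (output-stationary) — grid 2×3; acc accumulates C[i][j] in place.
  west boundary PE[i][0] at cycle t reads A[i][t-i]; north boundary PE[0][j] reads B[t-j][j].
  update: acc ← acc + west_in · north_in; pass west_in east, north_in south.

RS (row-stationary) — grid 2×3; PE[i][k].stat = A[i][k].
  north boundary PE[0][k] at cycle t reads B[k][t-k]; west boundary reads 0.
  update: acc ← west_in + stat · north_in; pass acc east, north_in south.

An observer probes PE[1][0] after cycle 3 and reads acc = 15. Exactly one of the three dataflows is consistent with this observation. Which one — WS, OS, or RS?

dataflow = RS

WS [3×3] PE[1][0] across cycles:
  t=0 PE[1][0]: acc=0 h=0 v=0
  t=1 PE[1][0]: acc=76 h=2 v=76
  t=2 PE[1][0]: acc=48 h=4 v=48
  t=3 PE[1][0]: acc=0 h=0 v=0
OS [2×3] PE[1][0] across cycles:
  t=0 PE[1][0]: acc=0 h=0 v=0
  t=1 PE[1][0]: acc=40 h=5 v=8
  t=2 PE[1][0]: acc=48 h=4 v=2
  t=3 PE[1][0]: acc=64 h=8 v=2
RS [2×3] PE[1][0] across cycles:
  t=0 PE[1][0]: acc=0 h=0 v=0
  t=1 PE[1][0]: acc=40 h=40 v=8
  t=2 PE[1][0]: acc=5 h=5 v=1
  t=3 PE[1][0]: acc=15 h=15 v=3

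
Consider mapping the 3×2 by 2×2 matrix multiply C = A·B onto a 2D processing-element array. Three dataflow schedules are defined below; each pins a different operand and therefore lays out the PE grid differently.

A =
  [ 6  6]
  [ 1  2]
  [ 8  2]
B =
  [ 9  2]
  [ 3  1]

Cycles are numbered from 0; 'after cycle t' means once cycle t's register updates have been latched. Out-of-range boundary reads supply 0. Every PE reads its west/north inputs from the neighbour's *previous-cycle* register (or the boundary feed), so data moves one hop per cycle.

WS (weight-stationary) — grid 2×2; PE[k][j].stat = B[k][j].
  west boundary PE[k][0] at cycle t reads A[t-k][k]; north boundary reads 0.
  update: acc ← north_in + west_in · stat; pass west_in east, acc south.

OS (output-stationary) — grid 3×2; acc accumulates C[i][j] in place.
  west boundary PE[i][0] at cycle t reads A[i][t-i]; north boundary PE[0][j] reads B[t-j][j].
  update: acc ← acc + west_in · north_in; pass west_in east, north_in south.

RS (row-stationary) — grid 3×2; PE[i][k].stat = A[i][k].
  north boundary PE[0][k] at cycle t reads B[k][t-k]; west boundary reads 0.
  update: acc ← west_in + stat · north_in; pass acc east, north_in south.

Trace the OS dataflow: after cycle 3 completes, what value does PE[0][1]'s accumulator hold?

PE[0][1].acc = 18

OS on a 3×2 grid — tracing PE[0][1] and its feeders:
  t=0 PE[0][0]: acc=54 h=6 v=9
  t=0 PE[0][1]: acc=0 h=0 v=0
  t=1 PE[0][0]: acc=72 h=6 v=3
  t=1 PE[0][1]: acc=12 h=6 v=2
  t=2 PE[0][0]: acc=72 h=0 v=0
  t=2 PE[0][1]: acc=18 h=6 v=1
  t=3 PE[0][0]: acc=72 h=0 v=0
  t=3 PE[0][1]: acc=18 h=0 v=0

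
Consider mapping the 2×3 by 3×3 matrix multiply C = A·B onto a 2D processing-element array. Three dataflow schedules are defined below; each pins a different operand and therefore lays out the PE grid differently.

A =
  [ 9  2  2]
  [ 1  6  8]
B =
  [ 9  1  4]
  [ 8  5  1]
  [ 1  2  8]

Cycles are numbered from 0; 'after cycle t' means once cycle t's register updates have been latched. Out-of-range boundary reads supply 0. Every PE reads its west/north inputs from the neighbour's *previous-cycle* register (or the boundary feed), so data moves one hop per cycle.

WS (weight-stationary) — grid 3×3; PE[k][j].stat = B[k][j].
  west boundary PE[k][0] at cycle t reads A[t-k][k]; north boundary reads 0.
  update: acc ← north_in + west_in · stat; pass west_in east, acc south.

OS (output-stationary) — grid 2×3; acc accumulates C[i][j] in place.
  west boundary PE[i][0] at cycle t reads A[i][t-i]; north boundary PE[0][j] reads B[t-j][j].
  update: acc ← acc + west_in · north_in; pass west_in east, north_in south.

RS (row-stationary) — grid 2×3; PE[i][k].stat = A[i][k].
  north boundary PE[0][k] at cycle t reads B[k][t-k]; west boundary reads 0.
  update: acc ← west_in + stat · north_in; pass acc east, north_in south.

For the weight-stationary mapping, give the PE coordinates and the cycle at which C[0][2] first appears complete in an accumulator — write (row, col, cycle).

WS: C[0][2] accumulates in PE[2][2]:
  cycle 0: PE[2][2] → acc 0, east 0, south 0
  cycle 1: PE[2][2] → acc 0, east 0, south 0
  cycle 2: PE[2][2] → acc 0, east 0, south 0
  cycle 3: PE[2][2] → acc 0, east 0, south 0
  cycle 4: PE[2][2] → acc 54, east 2, south 54

(row, col, cycle) = (2, 2, 4)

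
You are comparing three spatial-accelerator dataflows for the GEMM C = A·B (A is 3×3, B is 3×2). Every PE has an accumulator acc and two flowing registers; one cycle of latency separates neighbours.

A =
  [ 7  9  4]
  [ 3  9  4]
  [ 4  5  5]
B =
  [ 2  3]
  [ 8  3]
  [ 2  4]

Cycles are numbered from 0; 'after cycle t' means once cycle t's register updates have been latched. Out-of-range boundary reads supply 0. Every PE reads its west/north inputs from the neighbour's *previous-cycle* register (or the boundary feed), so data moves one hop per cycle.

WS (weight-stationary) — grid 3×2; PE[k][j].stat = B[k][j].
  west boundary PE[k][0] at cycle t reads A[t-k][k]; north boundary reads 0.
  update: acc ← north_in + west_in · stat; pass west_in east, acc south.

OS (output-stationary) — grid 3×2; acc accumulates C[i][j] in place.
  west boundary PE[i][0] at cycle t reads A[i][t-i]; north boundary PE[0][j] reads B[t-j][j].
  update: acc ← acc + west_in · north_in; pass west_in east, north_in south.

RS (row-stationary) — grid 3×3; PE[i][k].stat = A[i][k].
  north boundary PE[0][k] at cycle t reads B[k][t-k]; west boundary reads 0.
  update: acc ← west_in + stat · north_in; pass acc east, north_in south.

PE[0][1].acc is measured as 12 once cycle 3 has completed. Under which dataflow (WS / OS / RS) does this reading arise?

— WS: 3×2; PE[0][1] trace:
  c0 r0c1: 0 / 0 / 0
  c1 r0c1: 21 / 7 / 21
  c2 r0c1: 9 / 3 / 9
  c3 r0c1: 12 / 4 / 12
— OS: 3×2; PE[0][1] trace:
  c0 r0c1: 0 / 0 / 0
  c1 r0c1: 21 / 7 / 3
  c2 r0c1: 48 / 9 / 3
  c3 r0c1: 64 / 4 / 4
— RS: 3×3; PE[0][1] trace:
  c0 r0c1: 0 / 0 / 0
  c1 r0c1: 86 / 86 / 8
  c2 r0c1: 48 / 48 / 3
  c3 r0c1: 0 / 0 / 0

dataflow = WS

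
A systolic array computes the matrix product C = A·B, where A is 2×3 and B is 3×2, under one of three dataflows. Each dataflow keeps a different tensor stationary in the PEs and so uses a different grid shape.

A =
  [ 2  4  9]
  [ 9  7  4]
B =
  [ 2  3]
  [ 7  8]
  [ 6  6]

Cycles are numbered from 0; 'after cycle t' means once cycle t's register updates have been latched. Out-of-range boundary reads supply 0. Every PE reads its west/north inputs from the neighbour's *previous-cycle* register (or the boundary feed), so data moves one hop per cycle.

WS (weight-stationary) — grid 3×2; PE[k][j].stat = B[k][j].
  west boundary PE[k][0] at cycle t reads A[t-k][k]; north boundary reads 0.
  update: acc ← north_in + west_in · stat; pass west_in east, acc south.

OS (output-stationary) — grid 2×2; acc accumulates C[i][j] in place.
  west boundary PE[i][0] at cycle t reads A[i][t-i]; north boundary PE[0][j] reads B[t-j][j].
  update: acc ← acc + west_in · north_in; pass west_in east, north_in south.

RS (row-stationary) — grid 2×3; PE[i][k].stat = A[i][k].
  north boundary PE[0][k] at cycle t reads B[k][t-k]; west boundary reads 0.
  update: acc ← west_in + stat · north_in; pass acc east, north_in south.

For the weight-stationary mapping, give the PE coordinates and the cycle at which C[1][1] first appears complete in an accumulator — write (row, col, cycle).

(row, col, cycle) = (2, 1, 4)

WS — PE[2][1] is where C[1][1] collects:
  after 0 — PE[2][1] acc=0, pass-E 0, pass-S 0
  after 1 — PE[2][1] acc=0, pass-E 0, pass-S 0
  after 2 — PE[2][1] acc=0, pass-E 0, pass-S 0
  after 3 — PE[2][1] acc=92, pass-E 9, pass-S 92
  after 4 — PE[2][1] acc=107, pass-E 4, pass-S 107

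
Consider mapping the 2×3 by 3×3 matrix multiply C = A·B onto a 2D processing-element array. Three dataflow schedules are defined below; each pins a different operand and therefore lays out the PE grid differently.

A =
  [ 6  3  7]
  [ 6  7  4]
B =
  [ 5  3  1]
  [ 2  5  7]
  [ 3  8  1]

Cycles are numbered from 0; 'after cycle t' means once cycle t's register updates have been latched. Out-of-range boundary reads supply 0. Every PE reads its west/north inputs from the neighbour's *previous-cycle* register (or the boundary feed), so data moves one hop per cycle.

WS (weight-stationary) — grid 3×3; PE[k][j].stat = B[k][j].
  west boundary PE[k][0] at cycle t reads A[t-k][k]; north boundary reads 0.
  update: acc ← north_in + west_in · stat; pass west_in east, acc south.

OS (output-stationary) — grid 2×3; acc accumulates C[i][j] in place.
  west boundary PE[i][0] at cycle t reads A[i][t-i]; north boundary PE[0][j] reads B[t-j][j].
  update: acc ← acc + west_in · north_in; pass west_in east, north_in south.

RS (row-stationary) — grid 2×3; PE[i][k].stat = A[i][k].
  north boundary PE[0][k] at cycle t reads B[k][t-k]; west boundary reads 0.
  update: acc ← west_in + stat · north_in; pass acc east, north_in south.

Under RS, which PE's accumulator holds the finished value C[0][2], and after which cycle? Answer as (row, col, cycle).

Under RS, C[0][2] lands at PE[0][2]:
  t=0 PE[0][2]: acc=0 h=0 v=0
  t=1 PE[0][2]: acc=0 h=0 v=0
  t=2 PE[0][2]: acc=57 h=57 v=3
  t=3 PE[0][2]: acc=89 h=89 v=8
  t=4 PE[0][2]: acc=34 h=34 v=1

(row, col, cycle) = (0, 2, 4)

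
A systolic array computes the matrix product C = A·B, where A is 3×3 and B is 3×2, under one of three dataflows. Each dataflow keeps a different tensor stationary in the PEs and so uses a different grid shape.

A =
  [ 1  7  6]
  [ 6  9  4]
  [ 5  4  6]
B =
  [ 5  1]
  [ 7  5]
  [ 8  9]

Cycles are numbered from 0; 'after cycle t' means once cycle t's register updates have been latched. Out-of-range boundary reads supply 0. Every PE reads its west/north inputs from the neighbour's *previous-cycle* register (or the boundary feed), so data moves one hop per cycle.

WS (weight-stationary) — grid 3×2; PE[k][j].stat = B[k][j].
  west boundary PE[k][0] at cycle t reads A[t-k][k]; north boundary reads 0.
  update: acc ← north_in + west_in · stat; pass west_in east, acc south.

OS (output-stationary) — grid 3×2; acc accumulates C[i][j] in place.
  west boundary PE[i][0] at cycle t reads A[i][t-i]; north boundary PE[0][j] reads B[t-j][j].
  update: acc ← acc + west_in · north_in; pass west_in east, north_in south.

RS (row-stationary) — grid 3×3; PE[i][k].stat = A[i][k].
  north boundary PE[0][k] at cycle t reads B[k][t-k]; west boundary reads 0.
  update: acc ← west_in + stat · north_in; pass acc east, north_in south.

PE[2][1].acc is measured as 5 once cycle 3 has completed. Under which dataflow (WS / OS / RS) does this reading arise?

dataflow = OS

WS (3×2 grid), PE[2][1]:
  cycle 0: PE[2][1] → acc 0, east 0, south 0
  cycle 1: PE[2][1] → acc 0, east 0, south 0
  cycle 2: PE[2][1] → acc 0, east 0, south 0
  cycle 3: PE[2][1] → acc 90, east 6, south 90
OS (3×2 grid), PE[2][1]:
  cycle 0: PE[2][1] → acc 0, east 0, south 0
  cycle 1: PE[2][1] → acc 0, east 0, south 0
  cycle 2: PE[2][1] → acc 0, east 0, south 0
  cycle 3: PE[2][1] → acc 5, east 5, south 1
RS (3×3 grid), PE[2][1]:
  cycle 0: PE[2][1] → acc 0, east 0, south 0
  cycle 1: PE[2][1] → acc 0, east 0, south 0
  cycle 2: PE[2][1] → acc 0, east 0, south 0
  cycle 3: PE[2][1] → acc 53, east 53, south 7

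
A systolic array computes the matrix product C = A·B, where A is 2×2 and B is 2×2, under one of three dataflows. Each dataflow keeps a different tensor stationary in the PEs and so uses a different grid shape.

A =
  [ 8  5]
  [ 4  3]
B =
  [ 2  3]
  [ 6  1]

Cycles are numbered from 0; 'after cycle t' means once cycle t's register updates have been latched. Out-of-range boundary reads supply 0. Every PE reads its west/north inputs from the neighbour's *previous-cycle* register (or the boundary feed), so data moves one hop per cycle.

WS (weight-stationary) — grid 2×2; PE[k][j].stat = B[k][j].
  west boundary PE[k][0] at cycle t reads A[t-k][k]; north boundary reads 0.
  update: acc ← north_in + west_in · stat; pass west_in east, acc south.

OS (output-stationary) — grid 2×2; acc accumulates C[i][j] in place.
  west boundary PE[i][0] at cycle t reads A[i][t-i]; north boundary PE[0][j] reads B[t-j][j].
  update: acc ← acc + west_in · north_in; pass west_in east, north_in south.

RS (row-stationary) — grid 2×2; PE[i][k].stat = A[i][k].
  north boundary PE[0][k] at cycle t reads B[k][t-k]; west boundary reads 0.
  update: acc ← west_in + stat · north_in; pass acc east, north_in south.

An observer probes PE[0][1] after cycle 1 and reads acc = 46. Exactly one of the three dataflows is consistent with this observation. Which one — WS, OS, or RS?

WS (2×2 grid), PE[0][1]:
  0: (0,1).acc=0  regs=<0,0>
  1: (0,1).acc=24  regs=<8,24>
OS (2×2 grid), PE[0][1]:
  0: (0,1).acc=0  regs=<0,0>
  1: (0,1).acc=24  regs=<8,3>
RS (2×2 grid), PE[0][1]:
  0: (0,1).acc=0  regs=<0,0>
  1: (0,1).acc=46  regs=<46,6>

dataflow = RS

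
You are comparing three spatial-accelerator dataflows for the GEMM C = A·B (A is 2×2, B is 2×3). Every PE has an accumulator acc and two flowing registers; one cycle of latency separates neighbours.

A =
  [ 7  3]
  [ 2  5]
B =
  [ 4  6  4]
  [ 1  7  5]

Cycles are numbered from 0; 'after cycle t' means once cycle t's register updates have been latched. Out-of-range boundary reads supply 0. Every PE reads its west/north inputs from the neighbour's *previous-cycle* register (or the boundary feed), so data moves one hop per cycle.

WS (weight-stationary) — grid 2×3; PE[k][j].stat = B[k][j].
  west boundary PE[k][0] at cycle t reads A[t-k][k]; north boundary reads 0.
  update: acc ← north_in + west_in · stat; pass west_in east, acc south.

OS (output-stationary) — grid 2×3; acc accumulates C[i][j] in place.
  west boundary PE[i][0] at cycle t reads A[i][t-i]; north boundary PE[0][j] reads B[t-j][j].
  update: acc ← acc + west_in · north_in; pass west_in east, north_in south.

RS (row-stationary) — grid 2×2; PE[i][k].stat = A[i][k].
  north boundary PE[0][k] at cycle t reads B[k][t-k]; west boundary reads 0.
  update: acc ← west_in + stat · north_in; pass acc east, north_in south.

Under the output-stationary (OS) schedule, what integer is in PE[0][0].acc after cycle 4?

PE[0][0].acc = 31

OS (2×3). Following PE[0][0] plus its west/north inputs:
  after 0 — PE[0][0] acc=28, pass-E 7, pass-S 4
  after 1 — PE[0][0] acc=31, pass-E 3, pass-S 1
  after 2 — PE[0][0] acc=31, pass-E 0, pass-S 0
  after 3 — PE[0][0] acc=31, pass-E 0, pass-S 0
  after 4 — PE[0][0] acc=31, pass-E 0, pass-S 0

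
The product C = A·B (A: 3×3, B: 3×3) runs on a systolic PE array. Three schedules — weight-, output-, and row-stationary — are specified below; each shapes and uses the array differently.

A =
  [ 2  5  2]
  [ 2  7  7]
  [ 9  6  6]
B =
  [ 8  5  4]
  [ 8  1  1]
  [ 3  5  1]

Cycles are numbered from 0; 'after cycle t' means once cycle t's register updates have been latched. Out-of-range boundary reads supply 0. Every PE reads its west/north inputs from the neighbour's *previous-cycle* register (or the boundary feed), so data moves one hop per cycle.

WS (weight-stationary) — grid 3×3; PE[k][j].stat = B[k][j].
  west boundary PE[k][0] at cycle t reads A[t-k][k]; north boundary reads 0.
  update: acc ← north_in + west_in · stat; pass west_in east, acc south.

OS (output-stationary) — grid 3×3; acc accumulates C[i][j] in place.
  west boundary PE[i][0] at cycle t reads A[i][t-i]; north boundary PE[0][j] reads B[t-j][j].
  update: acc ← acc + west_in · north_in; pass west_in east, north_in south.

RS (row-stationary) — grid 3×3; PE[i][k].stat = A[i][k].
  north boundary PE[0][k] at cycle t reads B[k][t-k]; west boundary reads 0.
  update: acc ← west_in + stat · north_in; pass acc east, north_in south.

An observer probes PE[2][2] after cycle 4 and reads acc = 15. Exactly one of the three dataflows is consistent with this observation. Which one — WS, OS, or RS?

dataflow = WS

— WS: 3×3; PE[2][2] trace:
  t=0 PE[2][2]: acc=0 h=0 v=0
  t=1 PE[2][2]: acc=0 h=0 v=0
  t=2 PE[2][2]: acc=0 h=0 v=0
  t=3 PE[2][2]: acc=0 h=0 v=0
  t=4 PE[2][2]: acc=15 h=2 v=15
— OS: 3×3; PE[2][2] trace:
  t=0 PE[2][2]: acc=0 h=0 v=0
  t=1 PE[2][2]: acc=0 h=0 v=0
  t=2 PE[2][2]: acc=0 h=0 v=0
  t=3 PE[2][2]: acc=0 h=0 v=0
  t=4 PE[2][2]: acc=36 h=9 v=4
— RS: 3×3; PE[2][2] trace:
  t=0 PE[2][2]: acc=0 h=0 v=0
  t=1 PE[2][2]: acc=0 h=0 v=0
  t=2 PE[2][2]: acc=0 h=0 v=0
  t=3 PE[2][2]: acc=0 h=0 v=0
  t=4 PE[2][2]: acc=138 h=138 v=3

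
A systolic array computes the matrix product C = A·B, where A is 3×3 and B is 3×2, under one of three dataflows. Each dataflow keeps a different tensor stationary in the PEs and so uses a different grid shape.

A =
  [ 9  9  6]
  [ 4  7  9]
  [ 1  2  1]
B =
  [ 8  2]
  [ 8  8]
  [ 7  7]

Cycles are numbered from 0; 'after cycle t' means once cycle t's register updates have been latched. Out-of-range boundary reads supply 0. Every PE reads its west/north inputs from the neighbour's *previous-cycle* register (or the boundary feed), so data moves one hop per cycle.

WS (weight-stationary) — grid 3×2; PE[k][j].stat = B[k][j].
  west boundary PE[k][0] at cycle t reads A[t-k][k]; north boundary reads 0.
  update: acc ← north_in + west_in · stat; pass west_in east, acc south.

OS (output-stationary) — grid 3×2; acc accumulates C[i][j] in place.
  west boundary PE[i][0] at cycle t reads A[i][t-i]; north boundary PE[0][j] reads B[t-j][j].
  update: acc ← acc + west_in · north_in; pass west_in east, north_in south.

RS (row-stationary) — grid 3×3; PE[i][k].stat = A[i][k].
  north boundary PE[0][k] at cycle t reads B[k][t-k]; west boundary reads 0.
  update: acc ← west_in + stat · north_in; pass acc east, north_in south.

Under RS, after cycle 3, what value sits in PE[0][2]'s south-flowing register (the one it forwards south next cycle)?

register = 7

RS on a 3×3 grid — tracing PE[0][2] and its feeders:
  c0 r0c1: 0 / 0 / 0
  c0 r0c2: 0 / 0 / 0
  c1 r0c1: 144 / 144 / 8
  c1 r0c2: 0 / 0 / 0
  c2 r0c1: 90 / 90 / 8
  c2 r0c2: 186 / 186 / 7
  c3 r0c1: 0 / 0 / 0
  c3 r0c2: 132 / 132 / 7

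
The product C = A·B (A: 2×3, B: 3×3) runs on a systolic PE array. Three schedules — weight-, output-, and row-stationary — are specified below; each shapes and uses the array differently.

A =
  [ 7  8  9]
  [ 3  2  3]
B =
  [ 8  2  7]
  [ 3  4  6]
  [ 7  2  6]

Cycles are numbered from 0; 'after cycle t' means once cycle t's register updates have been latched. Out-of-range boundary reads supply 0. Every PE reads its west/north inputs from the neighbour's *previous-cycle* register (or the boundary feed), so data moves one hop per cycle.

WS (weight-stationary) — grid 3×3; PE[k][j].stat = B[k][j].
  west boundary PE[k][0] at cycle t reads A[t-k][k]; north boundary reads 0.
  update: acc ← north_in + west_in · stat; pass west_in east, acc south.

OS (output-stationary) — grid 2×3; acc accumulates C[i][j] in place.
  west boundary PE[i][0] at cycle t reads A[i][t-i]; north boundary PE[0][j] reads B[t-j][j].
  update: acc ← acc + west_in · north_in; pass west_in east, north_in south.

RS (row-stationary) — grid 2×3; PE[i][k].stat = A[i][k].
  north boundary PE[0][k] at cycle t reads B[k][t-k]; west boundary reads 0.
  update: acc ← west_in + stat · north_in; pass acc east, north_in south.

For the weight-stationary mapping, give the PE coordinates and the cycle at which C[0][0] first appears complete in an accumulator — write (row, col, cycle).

(row, col, cycle) = (2, 0, 2)

Under WS, C[0][0] lands at PE[2][0]:
  t=0 PE[2][0]: acc=0 h=0 v=0
  t=1 PE[2][0]: acc=0 h=0 v=0
  t=2 PE[2][0]: acc=143 h=9 v=143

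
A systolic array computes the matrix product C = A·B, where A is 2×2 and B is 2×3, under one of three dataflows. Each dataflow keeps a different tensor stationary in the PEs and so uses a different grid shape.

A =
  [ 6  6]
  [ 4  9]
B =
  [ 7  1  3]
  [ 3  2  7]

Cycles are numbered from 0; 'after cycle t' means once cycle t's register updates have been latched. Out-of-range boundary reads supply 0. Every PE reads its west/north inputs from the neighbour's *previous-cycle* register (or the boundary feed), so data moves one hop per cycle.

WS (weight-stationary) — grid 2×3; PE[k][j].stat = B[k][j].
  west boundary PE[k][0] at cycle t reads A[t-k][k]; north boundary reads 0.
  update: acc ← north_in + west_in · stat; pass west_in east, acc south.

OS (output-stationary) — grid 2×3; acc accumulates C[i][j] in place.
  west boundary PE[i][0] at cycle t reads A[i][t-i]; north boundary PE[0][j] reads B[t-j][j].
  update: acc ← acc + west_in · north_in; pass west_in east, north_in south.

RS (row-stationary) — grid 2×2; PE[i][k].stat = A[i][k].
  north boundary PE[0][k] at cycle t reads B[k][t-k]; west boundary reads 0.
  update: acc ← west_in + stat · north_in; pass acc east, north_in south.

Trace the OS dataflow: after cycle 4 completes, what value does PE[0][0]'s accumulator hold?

OS (2×3). Following PE[0][0] plus its west/north inputs:
  @0  [0,0]  acc 42  |  →6  ↓7
  @1  [0,0]  acc 60  |  →6  ↓3
  @2  [0,0]  acc 60  |  →0  ↓0
  @3  [0,0]  acc 60  |  →0  ↓0
  @4  [0,0]  acc 60  |  →0  ↓0

PE[0][0].acc = 60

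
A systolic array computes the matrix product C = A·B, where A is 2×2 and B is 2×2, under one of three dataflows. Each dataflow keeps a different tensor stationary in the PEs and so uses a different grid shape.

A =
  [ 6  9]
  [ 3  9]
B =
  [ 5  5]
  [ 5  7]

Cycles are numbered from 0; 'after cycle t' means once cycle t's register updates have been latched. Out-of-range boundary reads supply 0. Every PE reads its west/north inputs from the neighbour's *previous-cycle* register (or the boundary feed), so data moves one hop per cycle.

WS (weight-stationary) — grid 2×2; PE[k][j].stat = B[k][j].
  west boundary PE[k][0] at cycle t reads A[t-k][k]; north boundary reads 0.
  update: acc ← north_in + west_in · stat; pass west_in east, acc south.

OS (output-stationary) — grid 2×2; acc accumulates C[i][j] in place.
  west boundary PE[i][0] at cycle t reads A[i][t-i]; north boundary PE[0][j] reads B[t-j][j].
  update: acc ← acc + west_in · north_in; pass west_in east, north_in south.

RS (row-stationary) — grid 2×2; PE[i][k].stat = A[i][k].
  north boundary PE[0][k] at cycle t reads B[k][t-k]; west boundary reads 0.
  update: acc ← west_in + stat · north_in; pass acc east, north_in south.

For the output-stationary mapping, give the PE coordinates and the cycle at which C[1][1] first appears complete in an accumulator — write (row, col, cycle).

(row, col, cycle) = (1, 1, 3)

Under OS, C[1][1] lands at PE[1][1]:
  [0] (1,1) acc=0 (h:0 v:0)
  [1] (1,1) acc=0 (h:0 v:0)
  [2] (1,1) acc=15 (h:3 v:5)
  [3] (1,1) acc=78 (h:9 v:7)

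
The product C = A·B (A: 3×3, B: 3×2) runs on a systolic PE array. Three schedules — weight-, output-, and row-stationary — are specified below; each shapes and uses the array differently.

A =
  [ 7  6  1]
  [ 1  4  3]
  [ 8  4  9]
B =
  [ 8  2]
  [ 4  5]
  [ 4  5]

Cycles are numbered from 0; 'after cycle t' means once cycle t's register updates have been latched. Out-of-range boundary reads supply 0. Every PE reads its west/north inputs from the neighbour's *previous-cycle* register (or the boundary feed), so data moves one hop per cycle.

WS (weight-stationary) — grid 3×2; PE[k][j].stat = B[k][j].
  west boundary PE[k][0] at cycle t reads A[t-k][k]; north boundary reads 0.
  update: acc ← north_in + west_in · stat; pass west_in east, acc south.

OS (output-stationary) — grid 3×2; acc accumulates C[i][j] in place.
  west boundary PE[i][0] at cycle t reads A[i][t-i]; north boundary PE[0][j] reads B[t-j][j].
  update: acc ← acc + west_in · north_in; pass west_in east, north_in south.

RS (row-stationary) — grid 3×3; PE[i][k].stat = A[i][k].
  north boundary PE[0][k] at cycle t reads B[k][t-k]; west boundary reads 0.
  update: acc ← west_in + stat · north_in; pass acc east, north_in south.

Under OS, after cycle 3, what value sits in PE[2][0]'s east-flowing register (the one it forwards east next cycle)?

register = 4

OS 3×2: PE[2][0] cycle-by-cycle (with neighbour feeds):
  [0] (1,0) acc=0 (h:0 v:0)
  [0] (2,0) acc=0 (h:0 v:0)
  [1] (1,0) acc=8 (h:1 v:8)
  [1] (2,0) acc=0 (h:0 v:0)
  [2] (1,0) acc=24 (h:4 v:4)
  [2] (2,0) acc=64 (h:8 v:8)
  [3] (1,0) acc=36 (h:3 v:4)
  [3] (2,0) acc=80 (h:4 v:4)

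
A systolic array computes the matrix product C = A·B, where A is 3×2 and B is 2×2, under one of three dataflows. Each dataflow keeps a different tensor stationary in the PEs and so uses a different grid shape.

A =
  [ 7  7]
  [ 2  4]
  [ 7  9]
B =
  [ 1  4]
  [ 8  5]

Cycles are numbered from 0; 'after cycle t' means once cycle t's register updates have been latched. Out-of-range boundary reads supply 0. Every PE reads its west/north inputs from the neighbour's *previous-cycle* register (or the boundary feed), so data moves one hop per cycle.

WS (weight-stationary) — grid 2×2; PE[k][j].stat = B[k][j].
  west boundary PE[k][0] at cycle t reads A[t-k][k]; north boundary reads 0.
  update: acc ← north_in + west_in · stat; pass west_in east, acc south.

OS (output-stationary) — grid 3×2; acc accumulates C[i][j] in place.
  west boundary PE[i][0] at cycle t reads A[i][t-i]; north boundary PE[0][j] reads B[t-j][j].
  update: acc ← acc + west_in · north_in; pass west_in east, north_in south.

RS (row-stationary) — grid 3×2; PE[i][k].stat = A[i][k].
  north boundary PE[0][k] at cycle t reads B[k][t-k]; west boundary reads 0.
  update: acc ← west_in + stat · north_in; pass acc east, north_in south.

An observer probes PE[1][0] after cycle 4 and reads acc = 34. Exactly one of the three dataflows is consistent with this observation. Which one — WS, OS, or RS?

dataflow = OS

WS (2×2 grid), PE[1][0]:
  step 0 · PE1,0: acc=0; fwd→0 fwd↓0
  step 1 · PE1,0: acc=63; fwd→7 fwd↓63
  step 2 · PE1,0: acc=34; fwd→4 fwd↓34
  step 3 · PE1,0: acc=79; fwd→9 fwd↓79
  step 4 · PE1,0: acc=0; fwd→0 fwd↓0
OS (3×2 grid), PE[1][0]:
  step 0 · PE1,0: acc=0; fwd→0 fwd↓0
  step 1 · PE1,0: acc=2; fwd→2 fwd↓1
  step 2 · PE1,0: acc=34; fwd→4 fwd↓8
  step 3 · PE1,0: acc=34; fwd→0 fwd↓0
  step 4 · PE1,0: acc=34; fwd→0 fwd↓0
RS (3×2 grid), PE[1][0]:
  step 0 · PE1,0: acc=0; fwd→0 fwd↓0
  step 1 · PE1,0: acc=2; fwd→2 fwd↓1
  step 2 · PE1,0: acc=8; fwd→8 fwd↓4
  step 3 · PE1,0: acc=0; fwd→0 fwd↓0
  step 4 · PE1,0: acc=0; fwd→0 fwd↓0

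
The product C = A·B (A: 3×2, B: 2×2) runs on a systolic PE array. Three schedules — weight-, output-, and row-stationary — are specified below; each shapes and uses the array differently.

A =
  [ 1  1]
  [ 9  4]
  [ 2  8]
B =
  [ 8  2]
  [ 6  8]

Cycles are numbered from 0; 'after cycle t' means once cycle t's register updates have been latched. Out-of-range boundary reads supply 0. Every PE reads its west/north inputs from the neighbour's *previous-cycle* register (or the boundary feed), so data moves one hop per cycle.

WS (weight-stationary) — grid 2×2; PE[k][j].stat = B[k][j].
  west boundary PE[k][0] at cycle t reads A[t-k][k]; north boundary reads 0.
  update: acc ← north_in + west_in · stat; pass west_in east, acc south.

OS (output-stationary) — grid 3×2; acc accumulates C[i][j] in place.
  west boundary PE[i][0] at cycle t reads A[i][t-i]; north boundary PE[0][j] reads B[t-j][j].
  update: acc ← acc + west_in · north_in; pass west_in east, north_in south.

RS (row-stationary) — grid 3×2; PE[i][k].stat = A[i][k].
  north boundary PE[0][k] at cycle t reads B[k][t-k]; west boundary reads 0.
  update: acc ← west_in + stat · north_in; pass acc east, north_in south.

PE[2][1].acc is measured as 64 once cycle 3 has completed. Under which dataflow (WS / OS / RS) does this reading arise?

— WS: 2×2 array has no PE[2][1].
— OS: 3×2; PE[2][1] trace:
  @0  [2,1]  acc 0  |  →0  ↓0
  @1  [2,1]  acc 0  |  →0  ↓0
  @2  [2,1]  acc 0  |  →0  ↓0
  @3  [2,1]  acc 4  |  →2  ↓2
— RS: 3×2; PE[2][1] trace:
  @0  [2,1]  acc 0  |  →0  ↓0
  @1  [2,1]  acc 0  |  →0  ↓0
  @2  [2,1]  acc 0  |  →0  ↓0
  @3  [2,1]  acc 64  |  →64  ↓6

dataflow = RS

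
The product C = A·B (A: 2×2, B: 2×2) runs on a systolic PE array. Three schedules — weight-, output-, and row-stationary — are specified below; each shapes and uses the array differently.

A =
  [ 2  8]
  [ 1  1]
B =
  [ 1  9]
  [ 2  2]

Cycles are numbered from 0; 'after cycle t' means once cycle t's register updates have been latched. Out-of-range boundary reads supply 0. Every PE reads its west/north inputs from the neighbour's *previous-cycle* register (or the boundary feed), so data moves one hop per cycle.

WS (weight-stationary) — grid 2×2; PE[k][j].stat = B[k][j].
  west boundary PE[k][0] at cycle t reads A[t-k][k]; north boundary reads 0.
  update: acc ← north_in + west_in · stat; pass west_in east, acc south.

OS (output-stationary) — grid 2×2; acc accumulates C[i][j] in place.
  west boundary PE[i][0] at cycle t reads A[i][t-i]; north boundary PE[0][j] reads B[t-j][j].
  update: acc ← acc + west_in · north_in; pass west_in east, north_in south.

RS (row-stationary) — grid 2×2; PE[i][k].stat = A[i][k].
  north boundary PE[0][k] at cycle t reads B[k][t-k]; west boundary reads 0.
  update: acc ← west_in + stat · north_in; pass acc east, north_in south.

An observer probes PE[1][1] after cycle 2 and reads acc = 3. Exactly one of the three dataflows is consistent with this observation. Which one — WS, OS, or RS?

Under WS (2×2), PE[1][1]:
  0: (1,1).acc=0  regs=<0,0>
  1: (1,1).acc=0  regs=<0,0>
  2: (1,1).acc=34  regs=<8,34>
Under OS (2×2), PE[1][1]:
  0: (1,1).acc=0  regs=<0,0>
  1: (1,1).acc=0  regs=<0,0>
  2: (1,1).acc=9  regs=<1,9>
Under RS (2×2), PE[1][1]:
  0: (1,1).acc=0  regs=<0,0>
  1: (1,1).acc=0  regs=<0,0>
  2: (1,1).acc=3  regs=<3,2>

dataflow = RS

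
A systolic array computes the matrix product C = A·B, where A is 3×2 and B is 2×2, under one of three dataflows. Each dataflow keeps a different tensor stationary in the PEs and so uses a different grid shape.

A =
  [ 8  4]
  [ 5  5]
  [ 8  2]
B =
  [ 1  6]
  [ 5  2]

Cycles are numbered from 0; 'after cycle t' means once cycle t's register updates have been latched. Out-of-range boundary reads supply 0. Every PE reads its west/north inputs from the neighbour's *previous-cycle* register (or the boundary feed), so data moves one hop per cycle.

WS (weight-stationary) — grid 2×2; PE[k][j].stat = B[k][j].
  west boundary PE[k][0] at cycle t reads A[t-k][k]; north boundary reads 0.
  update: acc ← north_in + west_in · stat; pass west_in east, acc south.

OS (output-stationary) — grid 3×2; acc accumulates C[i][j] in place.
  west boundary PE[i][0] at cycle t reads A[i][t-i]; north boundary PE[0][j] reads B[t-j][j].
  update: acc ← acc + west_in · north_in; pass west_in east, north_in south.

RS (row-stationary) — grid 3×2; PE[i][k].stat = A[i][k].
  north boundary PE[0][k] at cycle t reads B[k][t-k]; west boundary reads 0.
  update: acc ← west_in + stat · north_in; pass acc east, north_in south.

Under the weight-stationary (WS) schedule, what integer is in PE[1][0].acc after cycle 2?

PE[1][0].acc = 30

WS 2×2: PE[1][0] cycle-by-cycle (with neighbour feeds):
  @0  [0,0]  acc 8  |  →8  ↓8
  @0  [1,0]  acc 0  |  →0  ↓0
  @1  [0,0]  acc 5  |  →5  ↓5
  @1  [1,0]  acc 28  |  →4  ↓28
  @2  [0,0]  acc 8  |  →8  ↓8
  @2  [1,0]  acc 30  |  →5  ↓30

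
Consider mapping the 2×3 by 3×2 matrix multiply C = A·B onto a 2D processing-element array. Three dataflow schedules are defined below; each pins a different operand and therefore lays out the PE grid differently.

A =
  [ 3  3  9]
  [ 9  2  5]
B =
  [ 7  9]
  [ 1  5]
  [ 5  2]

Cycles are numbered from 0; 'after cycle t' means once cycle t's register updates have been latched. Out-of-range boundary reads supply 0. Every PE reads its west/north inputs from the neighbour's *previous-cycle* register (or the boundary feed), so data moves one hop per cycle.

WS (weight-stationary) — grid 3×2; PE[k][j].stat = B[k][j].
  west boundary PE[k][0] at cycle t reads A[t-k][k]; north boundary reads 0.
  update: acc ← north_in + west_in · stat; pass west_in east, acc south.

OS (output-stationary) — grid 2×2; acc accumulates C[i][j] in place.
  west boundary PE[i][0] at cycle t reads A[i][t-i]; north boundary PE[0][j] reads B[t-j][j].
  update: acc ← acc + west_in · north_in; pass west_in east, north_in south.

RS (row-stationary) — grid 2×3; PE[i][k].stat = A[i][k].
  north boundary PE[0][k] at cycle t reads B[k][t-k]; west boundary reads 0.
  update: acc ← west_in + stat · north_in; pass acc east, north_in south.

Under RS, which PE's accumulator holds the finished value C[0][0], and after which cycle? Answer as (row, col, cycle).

Under RS, C[0][0] lands at PE[0][2]:
  cycle 0: PE[0][2] → acc 0, east 0, south 0
  cycle 1: PE[0][2] → acc 0, east 0, south 0
  cycle 2: PE[0][2] → acc 69, east 69, south 5

(row, col, cycle) = (0, 2, 2)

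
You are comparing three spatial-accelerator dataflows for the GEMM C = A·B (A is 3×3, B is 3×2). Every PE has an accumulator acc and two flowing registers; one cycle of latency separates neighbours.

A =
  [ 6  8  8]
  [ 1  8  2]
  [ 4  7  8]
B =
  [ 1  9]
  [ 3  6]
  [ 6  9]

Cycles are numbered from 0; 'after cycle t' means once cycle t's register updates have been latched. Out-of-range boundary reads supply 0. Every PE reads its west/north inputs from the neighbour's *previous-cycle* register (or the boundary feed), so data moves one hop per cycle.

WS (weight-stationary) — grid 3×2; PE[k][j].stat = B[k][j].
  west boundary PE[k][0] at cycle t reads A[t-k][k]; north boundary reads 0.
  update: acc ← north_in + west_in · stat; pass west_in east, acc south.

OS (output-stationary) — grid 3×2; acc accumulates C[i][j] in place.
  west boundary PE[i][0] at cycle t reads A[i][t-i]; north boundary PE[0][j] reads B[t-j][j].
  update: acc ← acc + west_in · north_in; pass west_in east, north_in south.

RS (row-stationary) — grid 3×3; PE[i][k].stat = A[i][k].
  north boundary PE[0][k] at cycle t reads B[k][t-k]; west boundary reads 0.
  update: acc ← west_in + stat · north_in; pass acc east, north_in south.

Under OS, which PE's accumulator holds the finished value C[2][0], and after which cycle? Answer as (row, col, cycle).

(row, col, cycle) = (2, 0, 4)

OS — PE[2][0] is where C[2][0] collects:
  after 0 — PE[2][0] acc=0, pass-E 0, pass-S 0
  after 1 — PE[2][0] acc=0, pass-E 0, pass-S 0
  after 2 — PE[2][0] acc=4, pass-E 4, pass-S 1
  after 3 — PE[2][0] acc=25, pass-E 7, pass-S 3
  after 4 — PE[2][0] acc=73, pass-E 8, pass-S 6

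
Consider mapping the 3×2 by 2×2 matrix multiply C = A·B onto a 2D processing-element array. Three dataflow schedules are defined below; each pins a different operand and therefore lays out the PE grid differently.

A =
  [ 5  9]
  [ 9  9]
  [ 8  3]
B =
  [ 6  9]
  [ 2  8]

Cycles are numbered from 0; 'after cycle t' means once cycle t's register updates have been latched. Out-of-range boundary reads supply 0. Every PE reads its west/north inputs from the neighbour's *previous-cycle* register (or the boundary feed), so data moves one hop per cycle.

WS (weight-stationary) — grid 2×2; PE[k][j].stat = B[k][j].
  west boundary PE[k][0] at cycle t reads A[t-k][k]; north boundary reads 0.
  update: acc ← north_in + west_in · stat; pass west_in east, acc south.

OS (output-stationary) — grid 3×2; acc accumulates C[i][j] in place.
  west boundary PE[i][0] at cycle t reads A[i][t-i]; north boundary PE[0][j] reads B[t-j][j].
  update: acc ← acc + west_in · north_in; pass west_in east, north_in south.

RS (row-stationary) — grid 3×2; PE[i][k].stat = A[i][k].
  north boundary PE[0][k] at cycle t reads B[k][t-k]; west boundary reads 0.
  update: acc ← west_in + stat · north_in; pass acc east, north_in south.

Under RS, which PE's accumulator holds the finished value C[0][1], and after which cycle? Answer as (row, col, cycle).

RS: C[0][1] accumulates in PE[0][1]:
  @0  [0,1]  acc 0  |  →0  ↓0
  @1  [0,1]  acc 48  |  →48  ↓2
  @2  [0,1]  acc 117  |  →117  ↓8

(row, col, cycle) = (0, 1, 2)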